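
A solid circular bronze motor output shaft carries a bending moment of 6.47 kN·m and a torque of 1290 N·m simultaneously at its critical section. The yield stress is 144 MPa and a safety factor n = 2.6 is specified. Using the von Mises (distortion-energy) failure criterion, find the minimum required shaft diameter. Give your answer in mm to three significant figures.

d = 106 mm

σ_allow = σ_y/n = 144/2.6 = 55.38 MPa.
For a solid shaft σ_b = 32M/(πd³) and τ = 16T/(πd³), so the von Mises stress is σ' = (16/πd³)·√(4M²+3T²).
√(4M²+3T²) = √(4×(6.470×10^6)² + 3×(1.290×10^6)²) = 1.313×10^7 N·mm.
d³ = 16×1.313×10^7/(π×55.38) = 1.208×10^6 mm³.
d = 106.5 mm.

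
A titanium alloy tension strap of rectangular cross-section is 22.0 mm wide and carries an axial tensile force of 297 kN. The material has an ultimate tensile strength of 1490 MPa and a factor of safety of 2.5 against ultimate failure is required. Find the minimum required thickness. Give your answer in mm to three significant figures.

σ_allow = 1490/2.5 = 596.0 MPa.
Required area A = F/σ_allow = 297000/596.0 = 498.3 mm².
t = A/w = 498.3/22.0 = 22.65 mm.

t = 22.7 mm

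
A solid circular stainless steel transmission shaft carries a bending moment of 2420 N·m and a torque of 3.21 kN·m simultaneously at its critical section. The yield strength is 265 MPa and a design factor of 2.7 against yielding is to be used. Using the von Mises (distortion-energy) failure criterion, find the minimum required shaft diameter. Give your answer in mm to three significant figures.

d = 72.6 mm

σ_allow = σ_y/n = 265/2.7 = 98.15 MPa.
For a solid shaft σ_b = 32M/(πd³) and τ = 16T/(πd³), so the von Mises stress is σ' = (16/πd³)·√(4M²+3T²).
√(4M²+3T²) = √(4×(2.420×10^6)² + 3×(3.210×10^6)²) = 7.371×10^6 N·mm.
d³ = 16×7.371×10^6/(π×98.15) = 382500 mm³.
d = 72.59 mm.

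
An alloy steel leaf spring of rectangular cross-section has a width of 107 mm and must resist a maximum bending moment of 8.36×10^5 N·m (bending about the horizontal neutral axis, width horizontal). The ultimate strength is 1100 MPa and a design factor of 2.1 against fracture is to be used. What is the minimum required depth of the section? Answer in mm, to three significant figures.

h = 299 mm

σ_allow = 1100/2.1 = 523.8 MPa.
For a rectangular section σ = 6M/(bh²), so h² = 6M/(b σ_allow) = 6×8.3600×10^8/(107×523.8) = 89500 mm².
h = 299.2 mm.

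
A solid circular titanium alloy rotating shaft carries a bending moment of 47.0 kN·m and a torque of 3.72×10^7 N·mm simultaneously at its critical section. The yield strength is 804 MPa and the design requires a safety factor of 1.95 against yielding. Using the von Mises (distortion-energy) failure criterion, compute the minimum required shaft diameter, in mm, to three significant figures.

σ_allow = σ_y/n = 804/1.95 = 412.3 MPa.
For a solid shaft σ_b = 32M/(πd³) and τ = 16T/(πd³), so the von Mises stress is σ' = (16/πd³)·√(4M²+3T²).
√(4M²+3T²) = √(4×(4.700×10^7)² + 3×(3.720×10^7)²) = 1.140×10^8 N·mm.
d³ = 16×1.140×10^8/(π×412.3) = 1.408×10^6 mm³.
d = 112.1 mm.

d = 112 mm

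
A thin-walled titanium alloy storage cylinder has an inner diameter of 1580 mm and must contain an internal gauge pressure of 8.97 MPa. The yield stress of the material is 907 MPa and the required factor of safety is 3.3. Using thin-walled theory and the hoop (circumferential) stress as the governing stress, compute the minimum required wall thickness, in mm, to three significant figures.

σ_allow = 907/3.3 = 274.8 MPa.
Hoop stress σ_h = pD/(2t), so t = pD/(2σ_allow) = 8.97×1580/(2×274.8) = 25.78 mm.

t = 25.8 mm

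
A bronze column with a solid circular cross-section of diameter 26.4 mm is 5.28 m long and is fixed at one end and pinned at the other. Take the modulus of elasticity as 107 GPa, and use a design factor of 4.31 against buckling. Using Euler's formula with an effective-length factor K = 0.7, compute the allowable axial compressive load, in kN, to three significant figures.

P_allow = 0.428 kN

I = πd⁴/64 = π×26.4⁴/64 = 23840 mm⁴.
Effective length L_e = KL = 0.7×5.28 m = 3696 mm.
Euler critical load P_cr = π²EI/L_e² = π²×107000×23840/3696² = 1843 N.
P_allow = P_cr/n = 1843/4.31 = 427.7 N.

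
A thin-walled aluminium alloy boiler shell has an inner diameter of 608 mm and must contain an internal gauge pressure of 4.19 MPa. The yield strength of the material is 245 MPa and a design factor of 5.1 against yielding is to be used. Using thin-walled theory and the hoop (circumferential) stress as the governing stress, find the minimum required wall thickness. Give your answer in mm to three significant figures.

t = 26.5 mm

σ_allow = 245/5.1 = 48.04 MPa.
Hoop stress σ_h = pD/(2t), so t = pD/(2σ_allow) = 4.19×608/(2×48.04) = 26.52 mm.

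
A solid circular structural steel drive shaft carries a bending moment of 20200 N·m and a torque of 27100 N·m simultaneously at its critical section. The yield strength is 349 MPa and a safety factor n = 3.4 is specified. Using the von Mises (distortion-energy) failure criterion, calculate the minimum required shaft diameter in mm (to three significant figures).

σ_allow = σ_y/n = 349/3.4 = 102.6 MPa.
For a solid shaft σ_b = 32M/(πd³) and τ = 16T/(πd³), so the von Mises stress is σ' = (16/πd³)·√(4M²+3T²).
√(4M²+3T²) = √(4×(2.020×10^7)² + 3×(2.710×10^7)²) = 6.193×10^7 N·mm.
d³ = 16×6.193×10^7/(π×102.6) = 3.073×10^6 mm³.
d = 145.4 mm.

d = 145 mm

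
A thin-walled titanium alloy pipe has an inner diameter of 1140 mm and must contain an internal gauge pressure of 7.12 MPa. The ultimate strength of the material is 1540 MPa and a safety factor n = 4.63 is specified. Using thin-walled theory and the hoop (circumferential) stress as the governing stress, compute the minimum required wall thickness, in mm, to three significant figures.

σ_allow = 1540/4.63 = 332.6 MPa.
Hoop stress σ_h = pD/(2t), so t = pD/(2σ_allow) = 7.12×1140/(2×332.6) = 12.20 mm.

t = 12.2 mm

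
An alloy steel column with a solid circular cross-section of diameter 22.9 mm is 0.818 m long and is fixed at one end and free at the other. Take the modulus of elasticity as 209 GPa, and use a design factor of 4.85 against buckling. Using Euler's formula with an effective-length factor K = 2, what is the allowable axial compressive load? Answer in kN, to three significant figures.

I = πd⁴/64 = π×22.9⁴/64 = 13500 mm⁴.
Effective length L_e = KL = 2×0.818 m = 1636 mm.
Euler critical load P_cr = π²EI/L_e² = π²×209000×13500/1636² = 10400 N.
P_allow = P_cr/n = 10400/4.85 = 2145 N.

P_allow = 2.15 kN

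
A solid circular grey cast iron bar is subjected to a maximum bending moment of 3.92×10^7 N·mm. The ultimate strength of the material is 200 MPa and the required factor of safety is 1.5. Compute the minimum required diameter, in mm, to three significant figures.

σ_allow = 200/1.5 = 133.3 MPa.
For a solid circular section σ = 32M/(πd³), so d³ = 32M/(π σ_allow) = 32×3.9200×10^7/(π×133.3) = 2.995×10^6 mm³.
d = 144.1 mm.

d = 144 mm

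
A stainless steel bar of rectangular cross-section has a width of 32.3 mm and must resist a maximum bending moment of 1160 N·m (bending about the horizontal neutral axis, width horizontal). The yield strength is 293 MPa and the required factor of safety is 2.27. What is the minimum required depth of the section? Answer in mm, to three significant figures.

σ_allow = 293/2.27 = 129.1 MPa.
For a rectangular section σ = 6M/(bh²), so h² = 6M/(b σ_allow) = 6×1160000/(32.3×129.1) = 1669 mm².
h = 40.86 mm.

h = 40.9 mm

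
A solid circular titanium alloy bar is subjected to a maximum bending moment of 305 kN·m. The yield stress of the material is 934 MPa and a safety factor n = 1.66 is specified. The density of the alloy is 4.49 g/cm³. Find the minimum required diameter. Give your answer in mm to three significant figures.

d = 177 mm

σ_allow = 934/1.66 = 562.7 MPa.
For a solid circular section σ = 32M/(πd³), so d³ = 32M/(π σ_allow) = 32×3.0500×10^8/(π×562.7) = 5.522×10^6 mm³.
d = 176.7 mm.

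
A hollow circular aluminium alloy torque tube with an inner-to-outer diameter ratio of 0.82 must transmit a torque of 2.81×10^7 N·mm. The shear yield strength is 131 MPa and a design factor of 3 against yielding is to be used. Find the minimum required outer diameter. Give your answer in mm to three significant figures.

τ_allow = 131/3 = 43.67 MPa.
For a hollow shaft τ = 16T/[πd_o³(1−k⁴)] with k = 0.82, so 1−k⁴ = 0.5479.
d_o³ = 16T/[π τ_allow (1−k⁴)] = 16×2.8100×10^7/(π×43.67×0.5479) = 5.982×10^6 mm³.
d_o = 181.5 mm.

d_o = 182 mm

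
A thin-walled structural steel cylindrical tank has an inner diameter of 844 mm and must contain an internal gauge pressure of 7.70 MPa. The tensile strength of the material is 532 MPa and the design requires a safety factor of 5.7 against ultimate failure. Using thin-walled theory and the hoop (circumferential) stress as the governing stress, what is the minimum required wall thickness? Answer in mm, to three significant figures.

t = 34.8 mm

σ_allow = 532/5.7 = 93.33 MPa.
Hoop stress σ_h = pD/(2t), so t = pD/(2σ_allow) = 7.70×844/(2×93.33) = 34.82 mm.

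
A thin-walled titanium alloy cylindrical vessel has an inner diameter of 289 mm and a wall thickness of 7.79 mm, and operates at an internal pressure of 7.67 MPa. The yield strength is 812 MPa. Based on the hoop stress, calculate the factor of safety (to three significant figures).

σ_h = pD/(2t) = 7.67×289/(2×7.79) = 142.3 MPa.
n = 812/142.3 = 5.707.

n = 5.71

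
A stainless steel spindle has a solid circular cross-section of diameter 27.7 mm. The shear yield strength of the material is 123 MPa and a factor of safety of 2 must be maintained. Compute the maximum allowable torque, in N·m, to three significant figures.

T_allow = 257 N·m

τ_allow = 123/2 = 61.50 MPa.
For a solid shaft T_allow = τ_allow·πd³/16; πd³/16 = π×27.7³/16 = 4173 mm³.
T_allow = 61.50×4173 = 256700 N·mm = 256.7 N·m.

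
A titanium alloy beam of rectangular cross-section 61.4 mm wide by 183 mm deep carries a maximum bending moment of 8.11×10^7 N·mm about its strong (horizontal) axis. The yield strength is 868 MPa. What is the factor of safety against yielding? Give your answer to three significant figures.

n = 3.67

Section modulus S = bh²/6 = 61.4×183²/6 = 342700 mm³.
σ = M/S = 8.1100×10^7/342700 = 236.6 MPa.
n = 868/236.6 = 3.668.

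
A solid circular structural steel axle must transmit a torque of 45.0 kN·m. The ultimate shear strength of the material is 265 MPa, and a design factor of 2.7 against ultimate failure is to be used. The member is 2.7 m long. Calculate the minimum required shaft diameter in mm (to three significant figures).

d = 133 mm

Allowable shear stress τ_allow = 265/2.7 = 98.15 MPa.
For a solid shaft τ = 16T/(πd³), so d³ = 16T/(π τ_allow) = 16×4.5000×10^7/(π×98.15) = 2.335×10^6 mm³.
d = (2.335×10^6)^(1/3) = 132.7 mm.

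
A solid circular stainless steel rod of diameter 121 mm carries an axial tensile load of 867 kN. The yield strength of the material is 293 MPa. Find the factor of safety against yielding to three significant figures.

A = πd²/4 = 11500 mm².
σ = F/A = 867000/11500 = 75.40 MPa.
n = 293/75.40 = 3.886.

n = 3.89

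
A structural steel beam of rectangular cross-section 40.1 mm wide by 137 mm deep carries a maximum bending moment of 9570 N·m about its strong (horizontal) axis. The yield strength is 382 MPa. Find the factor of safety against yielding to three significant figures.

Section modulus S = bh²/6 = 40.1×137²/6 = 125400 mm³.
σ = M/S = 9570000/125400 = 76.29 MPa.
n = 382/76.29 = 5.007.

n = 5.01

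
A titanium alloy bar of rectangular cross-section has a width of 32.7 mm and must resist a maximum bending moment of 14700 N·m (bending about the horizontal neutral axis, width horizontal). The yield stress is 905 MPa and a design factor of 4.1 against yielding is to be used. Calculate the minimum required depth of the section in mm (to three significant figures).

σ_allow = 905/4.1 = 220.7 MPa.
For a rectangular section σ = 6M/(bh²), so h² = 6M/(b σ_allow) = 6×1.4700×10^7/(32.7×220.7) = 12220 mm².
h = 110.5 mm.

h = 111 mm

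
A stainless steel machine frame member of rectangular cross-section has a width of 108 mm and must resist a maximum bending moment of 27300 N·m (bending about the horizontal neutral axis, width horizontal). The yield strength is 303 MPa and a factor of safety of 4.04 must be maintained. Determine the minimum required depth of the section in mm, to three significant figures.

h = 142 mm

σ_allow = 303/4.04 = 75.00 MPa.
For a rectangular section σ = 6M/(bh²), so h² = 6M/(b σ_allow) = 6×2.7300×10^7/(108×75.00) = 20220 mm².
h = 142.2 mm.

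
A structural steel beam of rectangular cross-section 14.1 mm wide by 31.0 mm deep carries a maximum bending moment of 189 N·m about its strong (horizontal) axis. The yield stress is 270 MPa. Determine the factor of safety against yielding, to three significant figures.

Section modulus S = bh²/6 = 14.1×31.0²/6 = 2258 mm³.
σ = M/S = 189000/2258 = 83.69 MPa.
n = 270/83.69 = 3.226.

n = 3.23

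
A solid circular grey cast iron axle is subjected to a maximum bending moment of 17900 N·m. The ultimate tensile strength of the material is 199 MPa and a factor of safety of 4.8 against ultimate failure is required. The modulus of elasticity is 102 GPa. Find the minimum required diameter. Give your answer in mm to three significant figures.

σ_allow = 199/4.8 = 41.46 MPa.
For a solid circular section σ = 32M/(πd³), so d³ = 32M/(π σ_allow) = 32×1.7900×10^7/(π×41.46) = 4.398×10^6 mm³.
d = 163.8 mm.

d = 164 mm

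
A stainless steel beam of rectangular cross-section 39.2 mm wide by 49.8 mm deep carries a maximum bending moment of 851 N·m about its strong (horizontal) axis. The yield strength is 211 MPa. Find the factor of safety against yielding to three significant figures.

n = 4.02

Section modulus S = bh²/6 = 39.2×49.8²/6 = 16200 mm³.
σ = M/S = 851000/16200 = 52.52 MPa.
n = 211/52.52 = 4.017.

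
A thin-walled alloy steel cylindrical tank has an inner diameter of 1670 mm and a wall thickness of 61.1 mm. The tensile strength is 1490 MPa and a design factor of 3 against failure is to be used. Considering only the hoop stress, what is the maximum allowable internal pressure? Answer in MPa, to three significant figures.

p_allow = 36.3 MPa

σ_allow = 1490/3 = 496.7 MPa.
σ_h = pD/(2t) → p_allow = 2σ_allow t/D = 2×496.7×61.1/1670 = 36.34 MPa.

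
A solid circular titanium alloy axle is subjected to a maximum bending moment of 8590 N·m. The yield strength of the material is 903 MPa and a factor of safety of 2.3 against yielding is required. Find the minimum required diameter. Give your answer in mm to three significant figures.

σ_allow = 903/2.3 = 392.6 MPa.
For a solid circular section σ = 32M/(πd³), so d³ = 32M/(π σ_allow) = 32×8590000/(π×392.6) = 222900 mm³.
d = 60.63 mm.

d = 60.6 mm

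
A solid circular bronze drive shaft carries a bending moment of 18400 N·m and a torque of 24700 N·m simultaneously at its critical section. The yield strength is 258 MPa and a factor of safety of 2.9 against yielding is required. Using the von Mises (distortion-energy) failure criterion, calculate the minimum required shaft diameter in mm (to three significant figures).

σ_allow = σ_y/n = 258/2.9 = 88.97 MPa.
For a solid shaft σ_b = 32M/(πd³) and τ = 16T/(πd³), so the von Mises stress is σ' = (16/πd³)·√(4M²+3T²).
√(4M²+3T²) = √(4×(1.840×10^7)² + 3×(2.470×10^7)²) = 5.643×10^7 N·mm.
d³ = 16×5.643×10^7/(π×88.97) = 3.230×10^6 mm³.
d = 147.8 mm.

d = 148 mm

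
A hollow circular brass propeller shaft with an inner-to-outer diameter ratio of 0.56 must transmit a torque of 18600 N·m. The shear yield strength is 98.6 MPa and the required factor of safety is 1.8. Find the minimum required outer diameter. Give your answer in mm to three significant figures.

d_o = 124 mm

τ_allow = 98.6/1.8 = 54.78 MPa.
For a hollow shaft τ = 16T/[πd_o³(1−k⁴)] with k = 0.56, so 1−k⁴ = 0.9017.
d_o³ = 16T/[π τ_allow (1−k⁴)] = 16×1.8600×10^7/(π×54.78×0.9017) = 1.918×10^6 mm³.
d_o = 124.2 mm.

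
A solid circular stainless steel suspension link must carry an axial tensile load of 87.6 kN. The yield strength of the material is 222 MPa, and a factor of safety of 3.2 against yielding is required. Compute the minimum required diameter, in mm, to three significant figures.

Allowable stress σ_allow = 222/3.2 = 69.38 MPa.
Required area A = F/σ_allow = 87600/69.38 = 1263 mm².
A = πd²/4 → d = √(4A/π) = 40.10 mm.

d = 40.1 mm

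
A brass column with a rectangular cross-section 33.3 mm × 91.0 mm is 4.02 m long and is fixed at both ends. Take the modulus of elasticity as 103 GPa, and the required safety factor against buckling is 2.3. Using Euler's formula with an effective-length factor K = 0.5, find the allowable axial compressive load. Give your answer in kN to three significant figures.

P_allow = 30.6 kN

Buckling occurs about the weak axis: I_min = h·b³/12 = 91.0×33.3³/12 = 280000 mm⁴ (b = 33.3 mm is the smaller dimension).
Effective length L_e = KL = 0.5×4.02 m = 2010 mm.
Euler critical load P_cr = π²EI/L_e² = π²×103000×280000/2010² = 70460 N.
P_allow = P_cr/n = 70460/2.3 = 30630 N.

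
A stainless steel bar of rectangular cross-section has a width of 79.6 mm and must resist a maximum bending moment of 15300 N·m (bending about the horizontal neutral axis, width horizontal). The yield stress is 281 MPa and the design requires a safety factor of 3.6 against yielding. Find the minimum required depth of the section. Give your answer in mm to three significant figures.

h = 122 mm

σ_allow = 281/3.6 = 78.06 MPa.
For a rectangular section σ = 6M/(bh²), so h² = 6M/(b σ_allow) = 6×1.5300×10^7/(79.6×78.06) = 14770 mm².
h = 121.6 mm.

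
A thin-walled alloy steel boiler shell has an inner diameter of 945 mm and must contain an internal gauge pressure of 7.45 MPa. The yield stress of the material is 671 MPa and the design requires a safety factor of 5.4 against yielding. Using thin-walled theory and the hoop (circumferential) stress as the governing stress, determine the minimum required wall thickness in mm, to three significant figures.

t = 28.3 mm

σ_allow = 671/5.4 = 124.3 MPa.
Hoop stress σ_h = pD/(2t), so t = pD/(2σ_allow) = 7.45×945/(2×124.3) = 28.33 mm.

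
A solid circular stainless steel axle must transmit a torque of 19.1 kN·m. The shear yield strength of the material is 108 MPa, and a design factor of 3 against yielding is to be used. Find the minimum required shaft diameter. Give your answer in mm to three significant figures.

Allowable shear stress τ_allow = 108/3 = 36.00 MPa.
For a solid shaft τ = 16T/(πd³), so d³ = 16T/(π τ_allow) = 16×1.9100×10^7/(π×36.00) = 2.702×10^6 mm³.
d = (2.702×10^6)^(1/3) = 139.3 mm.

d = 139 mm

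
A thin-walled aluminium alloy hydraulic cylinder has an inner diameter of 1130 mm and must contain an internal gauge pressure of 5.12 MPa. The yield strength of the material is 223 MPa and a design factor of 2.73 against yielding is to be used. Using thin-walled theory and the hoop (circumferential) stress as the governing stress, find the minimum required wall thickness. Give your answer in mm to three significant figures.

t = 35.4 mm

σ_allow = 223/2.73 = 81.68 MPa.
Hoop stress σ_h = pD/(2t), so t = pD/(2σ_allow) = 5.12×1130/(2×81.68) = 35.41 mm.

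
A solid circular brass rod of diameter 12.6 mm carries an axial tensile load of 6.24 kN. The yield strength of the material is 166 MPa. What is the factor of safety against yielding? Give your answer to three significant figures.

A = πd²/4 = 124.7 mm².
σ = F/A = 6240.0/124.7 = 50.04 MPa.
n = 166/50.04 = 3.317.

n = 3.32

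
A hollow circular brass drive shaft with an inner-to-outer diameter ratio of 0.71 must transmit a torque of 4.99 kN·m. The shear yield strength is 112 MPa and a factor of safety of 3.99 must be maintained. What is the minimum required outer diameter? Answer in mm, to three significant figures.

τ_allow = 112/3.99 = 28.07 MPa.
For a hollow shaft τ = 16T/[πd_o³(1−k⁴)] with k = 0.71, so 1−k⁴ = 0.7459.
d_o³ = 16T/[π τ_allow (1−k⁴)] = 16×4990000/(π×28.07×0.7459) = 1.214×10^6 mm³.
d_o = 106.7 mm.

d_o = 107 mm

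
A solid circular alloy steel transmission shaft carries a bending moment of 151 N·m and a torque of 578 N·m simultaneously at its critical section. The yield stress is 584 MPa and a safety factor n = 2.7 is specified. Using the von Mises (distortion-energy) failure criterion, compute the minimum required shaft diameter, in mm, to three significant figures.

σ_allow = σ_y/n = 584/2.7 = 216.3 MPa.
For a solid shaft σ_b = 32M/(πd³) and τ = 16T/(πd³), so the von Mises stress is σ' = (16/πd³)·√(4M²+3T²).
√(4M²+3T²) = √(4×(151000)² + 3×(578000)²) = 1.046×10^6 N·mm.
d³ = 16×1.046×10^6/(π×216.3) = 24620 mm³.
d = 29.09 mm.

d = 29.1 mm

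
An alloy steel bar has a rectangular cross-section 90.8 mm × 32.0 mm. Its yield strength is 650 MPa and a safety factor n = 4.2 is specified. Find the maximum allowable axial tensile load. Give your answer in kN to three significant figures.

F_allow = 450 kN

σ_allow = 650/4.2 = 154.8 MPa.
A = 90.8×32.0 = 2906 mm².
F_allow = σ_allow × A = 154.8×2906 = 449700 N.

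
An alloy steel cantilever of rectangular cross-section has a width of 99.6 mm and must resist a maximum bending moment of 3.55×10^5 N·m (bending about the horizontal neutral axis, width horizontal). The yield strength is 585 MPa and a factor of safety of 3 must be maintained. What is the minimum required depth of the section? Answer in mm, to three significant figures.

h = 331 mm

σ_allow = 585/3 = 195.0 MPa.
For a rectangular section σ = 6M/(bh²), so h² = 6M/(b σ_allow) = 6×3.5500×10^8/(99.6×195.0) = 109700 mm².
h = 331.2 mm.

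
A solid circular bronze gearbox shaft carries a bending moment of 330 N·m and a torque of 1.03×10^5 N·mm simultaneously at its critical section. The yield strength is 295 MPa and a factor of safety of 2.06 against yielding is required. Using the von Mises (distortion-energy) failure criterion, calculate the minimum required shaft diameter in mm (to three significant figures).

d = 29.0 mm

σ_allow = σ_y/n = 295/2.06 = 143.2 MPa.
For a solid shaft σ_b = 32M/(πd³) and τ = 16T/(πd³), so the von Mises stress is σ' = (16/πd³)·√(4M²+3T²).
√(4M²+3T²) = √(4×(330000)² + 3×(103000)²) = 683700 N·mm.
d³ = 16×683700/(π×143.2) = 24310 mm³.
d = 28.97 mm.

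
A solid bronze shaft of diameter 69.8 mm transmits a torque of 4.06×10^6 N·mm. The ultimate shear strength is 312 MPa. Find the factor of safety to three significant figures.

τ = 16T/(πd³) = 16×4060000/(π×69.8³) = 60.80 MPa.
n = τ_limit/τ = 312/60.80 = 5.131.

n = 5.13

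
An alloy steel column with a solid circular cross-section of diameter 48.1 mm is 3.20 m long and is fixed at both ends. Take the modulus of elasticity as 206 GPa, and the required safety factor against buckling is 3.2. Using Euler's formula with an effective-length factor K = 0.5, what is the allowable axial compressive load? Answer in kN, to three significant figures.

I = πd⁴/64 = π×48.1⁴/64 = 262800 mm⁴.
Effective length L_e = KL = 0.5×3.20 m = 1600 mm.
Euler critical load P_cr = π²EI/L_e² = π²×206000×262800/1600² = 208700 N.
P_allow = P_cr/n = 208700/3.2 = 65210 N.

P_allow = 65.2 kN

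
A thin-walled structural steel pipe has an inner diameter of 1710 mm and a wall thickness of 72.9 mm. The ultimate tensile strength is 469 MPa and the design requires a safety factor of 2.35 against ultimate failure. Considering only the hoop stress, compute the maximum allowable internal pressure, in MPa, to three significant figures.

σ_allow = 469/2.35 = 199.6 MPa.
σ_h = pD/(2t) → p_allow = 2σ_allow t/D = 2×199.6×72.9/1710 = 17.02 MPa.

p_allow = 17.0 MPa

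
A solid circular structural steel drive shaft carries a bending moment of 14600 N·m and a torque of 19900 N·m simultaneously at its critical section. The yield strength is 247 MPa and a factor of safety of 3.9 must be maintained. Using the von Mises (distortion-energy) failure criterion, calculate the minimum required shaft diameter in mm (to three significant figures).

d = 154 mm

σ_allow = σ_y/n = 247/3.9 = 63.33 MPa.
For a solid shaft σ_b = 32M/(πd³) and τ = 16T/(πd³), so the von Mises stress is σ' = (16/πd³)·√(4M²+3T²).
√(4M²+3T²) = √(4×(1.460×10^7)² + 3×(1.990×10^7)²) = 4.517×10^7 N·mm.
d³ = 16×4.517×10^7/(π×63.33) = 3.633×10^6 mm³.
d = 153.7 mm.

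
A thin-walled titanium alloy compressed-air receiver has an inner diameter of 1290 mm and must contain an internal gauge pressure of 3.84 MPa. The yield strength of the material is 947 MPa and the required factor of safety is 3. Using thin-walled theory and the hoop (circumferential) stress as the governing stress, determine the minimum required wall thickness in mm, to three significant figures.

σ_allow = 947/3 = 315.7 MPa.
Hoop stress σ_h = pD/(2t), so t = pD/(2σ_allow) = 3.84×1290/(2×315.7) = 7.846 mm.

t = 7.85 mm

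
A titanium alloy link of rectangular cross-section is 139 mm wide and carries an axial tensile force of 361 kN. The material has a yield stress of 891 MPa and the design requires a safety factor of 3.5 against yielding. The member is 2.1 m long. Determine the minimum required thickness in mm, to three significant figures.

σ_allow = 891/3.5 = 254.6 MPa.
Required area A = F/σ_allow = 361000/254.6 = 1418 mm².
t = A/w = 1418/139 = 10.20 mm.

t = 10.2 mm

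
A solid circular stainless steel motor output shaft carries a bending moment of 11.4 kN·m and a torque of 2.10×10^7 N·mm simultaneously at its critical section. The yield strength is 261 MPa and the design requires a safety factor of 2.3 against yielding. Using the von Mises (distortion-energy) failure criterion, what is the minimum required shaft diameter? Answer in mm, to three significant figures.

d = 124 mm

σ_allow = σ_y/n = 261/2.3 = 113.5 MPa.
For a solid shaft σ_b = 32M/(πd³) and τ = 16T/(πd³), so the von Mises stress is σ' = (16/πd³)·√(4M²+3T²).
√(4M²+3T²) = √(4×(1.140×10^7)² + 3×(2.100×10^7)²) = 4.293×10^7 N·mm.
d³ = 16×4.293×10^7/(π×113.5) = 1.927×10^6 mm³.
d = 124.4 mm.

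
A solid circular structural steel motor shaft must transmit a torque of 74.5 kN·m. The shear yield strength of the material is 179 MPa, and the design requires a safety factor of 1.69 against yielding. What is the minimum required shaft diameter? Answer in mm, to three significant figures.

Allowable shear stress τ_allow = 179/1.69 = 105.9 MPa.
For a solid shaft τ = 16T/(πd³), so d³ = 16T/(π τ_allow) = 16×7.4500×10^7/(π×105.9) = 3.582×10^6 mm³.
d = (3.582×10^6)^(1/3) = 153.0 mm.

d = 153 mm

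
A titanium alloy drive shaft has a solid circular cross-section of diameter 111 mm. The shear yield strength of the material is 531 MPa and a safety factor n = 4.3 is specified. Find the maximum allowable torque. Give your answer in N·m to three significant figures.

τ_allow = 531/4.3 = 123.5 MPa.
For a solid shaft T_allow = τ_allow·πd³/16; πd³/16 = π×111³/16 = 268500 mm³.
T_allow = 123.5×268500 = 3.316×10^7 N·mm = 33160 N·m.

T_allow = 33200 N·m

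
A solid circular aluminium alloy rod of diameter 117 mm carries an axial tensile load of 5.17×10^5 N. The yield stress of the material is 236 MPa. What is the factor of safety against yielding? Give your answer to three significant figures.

A = πd²/4 = 10750 mm².
σ = F/A = 517000/10750 = 48.09 MPa.
n = 236/48.09 = 4.908.

n = 4.91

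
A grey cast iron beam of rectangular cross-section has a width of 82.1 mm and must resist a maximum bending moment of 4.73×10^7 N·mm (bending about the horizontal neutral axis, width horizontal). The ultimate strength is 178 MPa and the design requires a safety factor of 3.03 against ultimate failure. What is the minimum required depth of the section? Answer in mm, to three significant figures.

σ_allow = 178/3.03 = 58.75 MPa.
For a rectangular section σ = 6M/(bh²), so h² = 6M/(b σ_allow) = 6×4.7300×10^7/(82.1×58.75) = 58840 mm².
h = 242.6 mm.

h = 243 mm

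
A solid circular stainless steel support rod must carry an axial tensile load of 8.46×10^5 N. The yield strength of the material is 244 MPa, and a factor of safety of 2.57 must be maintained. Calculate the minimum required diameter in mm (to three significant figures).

Allowable stress σ_allow = 244/2.57 = 94.94 MPa.
Required area A = F/σ_allow = 846000/94.94 = 8911 mm².
A = πd²/4 → d = √(4A/π) = 106.5 mm.

d = 107 mm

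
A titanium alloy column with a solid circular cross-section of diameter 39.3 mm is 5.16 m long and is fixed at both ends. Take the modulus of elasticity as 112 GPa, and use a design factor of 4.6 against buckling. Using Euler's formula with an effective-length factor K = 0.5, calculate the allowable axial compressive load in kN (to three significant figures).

I = πd⁴/64 = π×39.3⁴/64 = 117100 mm⁴.
Effective length L_e = KL = 0.5×5.16 m = 2580 mm.
Euler critical load P_cr = π²EI/L_e² = π²×112000×117100/2580² = 19450 N.
P_allow = P_cr/n = 19450/4.6 = 4227 N.

P_allow = 4.23 kN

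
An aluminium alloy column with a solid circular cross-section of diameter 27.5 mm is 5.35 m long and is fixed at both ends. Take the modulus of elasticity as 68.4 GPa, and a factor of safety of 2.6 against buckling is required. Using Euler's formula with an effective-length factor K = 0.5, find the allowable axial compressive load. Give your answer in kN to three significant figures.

P_allow = 1.02 kN

I = πd⁴/64 = π×27.5⁴/64 = 28070 mm⁴.
Effective length L_e = KL = 0.5×5.35 m = 2675 mm.
Euler critical load P_cr = π²EI/L_e² = π²×68400×28070/2675² = 2649 N.
P_allow = P_cr/n = 2649/2.6 = 1019 N.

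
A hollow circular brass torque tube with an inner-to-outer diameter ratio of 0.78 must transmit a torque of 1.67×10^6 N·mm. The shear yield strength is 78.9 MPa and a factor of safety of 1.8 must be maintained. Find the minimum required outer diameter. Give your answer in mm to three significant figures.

τ_allow = 78.9/1.8 = 43.83 MPa.
For a hollow shaft τ = 16T/[πd_o³(1−k⁴)] with k = 0.78, so 1−k⁴ = 0.6298.
d_o³ = 16T/[π τ_allow (1−k⁴)] = 16×1670000/(π×43.83×0.6298) = 308100 mm³.
d_o = 67.54 mm.

d_o = 67.5 mm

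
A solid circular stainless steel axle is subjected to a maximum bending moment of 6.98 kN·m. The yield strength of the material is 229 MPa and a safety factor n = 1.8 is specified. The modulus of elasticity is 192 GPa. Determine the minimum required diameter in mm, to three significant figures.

d = 82.4 mm

σ_allow = 229/1.8 = 127.2 MPa.
For a solid circular section σ = 32M/(πd³), so d³ = 32M/(π σ_allow) = 32×6980000/(π×127.2) = 558800 mm³.
d = 82.37 mm.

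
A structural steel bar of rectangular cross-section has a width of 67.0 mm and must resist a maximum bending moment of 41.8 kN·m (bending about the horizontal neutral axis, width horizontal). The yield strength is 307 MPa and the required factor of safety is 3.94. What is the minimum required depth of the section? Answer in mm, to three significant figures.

h = 219 mm

σ_allow = 307/3.94 = 77.92 MPa.
For a rectangular section σ = 6M/(bh²), so h² = 6M/(b σ_allow) = 6×4.1800×10^7/(67.0×77.92) = 48040 mm².
h = 219.2 mm.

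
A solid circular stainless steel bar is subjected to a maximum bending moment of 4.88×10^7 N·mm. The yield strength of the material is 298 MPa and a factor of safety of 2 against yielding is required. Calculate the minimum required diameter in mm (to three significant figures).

d = 149 mm

σ_allow = 298/2 = 149.0 MPa.
For a solid circular section σ = 32M/(πd³), so d³ = 32M/(π σ_allow) = 32×4.8800×10^7/(π×149.0) = 3.336×10^6 mm³.
d = 149.4 mm.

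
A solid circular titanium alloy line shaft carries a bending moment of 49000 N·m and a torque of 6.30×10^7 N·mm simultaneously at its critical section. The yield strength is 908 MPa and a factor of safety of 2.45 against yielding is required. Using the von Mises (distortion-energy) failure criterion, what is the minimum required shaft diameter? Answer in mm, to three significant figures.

σ_allow = σ_y/n = 908/2.45 = 370.6 MPa.
For a solid shaft σ_b = 32M/(πd³) and τ = 16T/(πd³), so the von Mises stress is σ' = (16/πd³)·√(4M²+3T²).
√(4M²+3T²) = √(4×(4.900×10^7)² + 3×(6.300×10^7)²) = 1.467×10^8 N·mm.
d³ = 16×1.467×10^8/(π×370.6) = 2.015×10^6 mm³.
d = 126.3 mm.

d = 126 mm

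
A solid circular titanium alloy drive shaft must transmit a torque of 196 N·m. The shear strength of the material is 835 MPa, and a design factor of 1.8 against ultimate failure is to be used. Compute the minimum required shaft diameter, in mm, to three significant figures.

d = 12.9 mm

Allowable shear stress τ_allow = 835/1.8 = 463.9 MPa.
For a solid shaft τ = 16T/(πd³), so d³ = 16T/(π τ_allow) = 16×196000/(π×463.9) = 2152 mm³.
d = (2152)^(1/3) = 12.91 mm.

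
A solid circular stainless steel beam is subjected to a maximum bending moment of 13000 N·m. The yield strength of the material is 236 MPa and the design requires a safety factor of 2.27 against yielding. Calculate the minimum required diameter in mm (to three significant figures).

d = 108 mm

σ_allow = 236/2.27 = 104.0 MPa.
For a solid circular section σ = 32M/(πd³), so d³ = 32M/(π σ_allow) = 32×1.3000×10^7/(π×104.0) = 1.274×10^6 mm³.
d = 108.4 mm.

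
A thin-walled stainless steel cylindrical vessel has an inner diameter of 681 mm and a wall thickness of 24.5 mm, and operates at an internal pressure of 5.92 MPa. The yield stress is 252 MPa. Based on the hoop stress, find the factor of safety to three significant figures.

σ_h = pD/(2t) = 5.92×681/(2×24.5) = 82.28 MPa.
n = 252/82.28 = 3.063.

n = 3.06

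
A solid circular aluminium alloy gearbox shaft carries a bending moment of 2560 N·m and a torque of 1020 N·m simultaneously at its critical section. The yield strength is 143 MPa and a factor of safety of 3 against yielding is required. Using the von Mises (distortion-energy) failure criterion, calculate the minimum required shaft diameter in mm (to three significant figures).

σ_allow = σ_y/n = 143/3 = 47.67 MPa.
For a solid shaft σ_b = 32M/(πd³) and τ = 16T/(πd³), so the von Mises stress is σ' = (16/πd³)·√(4M²+3T²).
√(4M²+3T²) = √(4×(2.560×10^6)² + 3×(1.020×10^6)²) = 5.416×10^6 N·mm.
d³ = 16×5.416×10^6/(π×47.67) = 578700 mm³.
d = 83.33 mm.

d = 83.3 mm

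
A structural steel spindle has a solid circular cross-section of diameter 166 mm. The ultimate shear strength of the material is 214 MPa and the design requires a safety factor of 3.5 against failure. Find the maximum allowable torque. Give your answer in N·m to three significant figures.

T_allow = 54900 N·m

τ_allow = 214/3.5 = 61.14 MPa.
For a solid shaft T_allow = τ_allow·πd³/16; πd³/16 = π×166³/16 = 898200 mm³.
T_allow = 61.14×898200 = 5.492×10^7 N·mm = 54920 N·m.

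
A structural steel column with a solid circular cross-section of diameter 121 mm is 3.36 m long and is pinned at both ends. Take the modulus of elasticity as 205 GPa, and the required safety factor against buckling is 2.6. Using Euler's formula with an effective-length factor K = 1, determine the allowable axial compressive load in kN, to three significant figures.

I = πd⁴/64 = π×121⁴/64 = 1.052×10^7 mm⁴.
Effective length L_e = KL = 1×3.36 m = 3360 mm.
Euler critical load P_cr = π²EI/L_e² = π²×205000×1.052×10^7/3360² = 1.886×10^6 N.
P_allow = P_cr/n = 1.886×10^6/2.6 = 725300 N.

P_allow = 725 kN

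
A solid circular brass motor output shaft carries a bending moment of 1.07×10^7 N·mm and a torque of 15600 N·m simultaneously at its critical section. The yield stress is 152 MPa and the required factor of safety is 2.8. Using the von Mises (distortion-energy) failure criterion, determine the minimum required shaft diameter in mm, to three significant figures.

d = 148 mm

σ_allow = σ_y/n = 152/2.8 = 54.29 MPa.
For a solid shaft σ_b = 32M/(πd³) and τ = 16T/(πd³), so the von Mises stress is σ' = (16/πd³)·√(4M²+3T²).
√(4M²+3T²) = √(4×(1.070×10^7)² + 3×(1.560×10^7)²) = 3.447×10^7 N·mm.
d³ = 16×3.447×10^7/(π×54.29) = 3.234×10^6 mm³.
d = 147.9 mm.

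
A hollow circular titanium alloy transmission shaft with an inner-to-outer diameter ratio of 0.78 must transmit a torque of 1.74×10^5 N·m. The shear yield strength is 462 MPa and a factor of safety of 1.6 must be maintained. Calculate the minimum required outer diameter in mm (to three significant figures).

τ_allow = 462/1.6 = 288.8 MPa.
For a hollow shaft τ = 16T/[πd_o³(1−k⁴)] with k = 0.78, so 1−k⁴ = 0.6298.
d_o³ = 16T/[π τ_allow (1−k⁴)] = 16×1.7400×10^8/(π×288.8×0.6298) = 4.873×10^6 mm³.
d_o = 169.5 mm.

d_o = 170 mm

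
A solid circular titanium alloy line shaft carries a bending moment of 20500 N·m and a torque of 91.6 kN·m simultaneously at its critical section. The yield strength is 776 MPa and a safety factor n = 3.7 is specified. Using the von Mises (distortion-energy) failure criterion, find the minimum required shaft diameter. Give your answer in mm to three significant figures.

d = 158 mm

σ_allow = σ_y/n = 776/3.7 = 209.7 MPa.
For a solid shaft σ_b = 32M/(πd³) and τ = 16T/(πd³), so the von Mises stress is σ' = (16/πd³)·√(4M²+3T²).
√(4M²+3T²) = √(4×(2.050×10^7)² + 3×(9.160×10^7)²) = 1.639×10^8 N·mm.
d³ = 16×1.639×10^8/(π×209.7) = 3.979×10^6 mm³.
d = 158.5 mm.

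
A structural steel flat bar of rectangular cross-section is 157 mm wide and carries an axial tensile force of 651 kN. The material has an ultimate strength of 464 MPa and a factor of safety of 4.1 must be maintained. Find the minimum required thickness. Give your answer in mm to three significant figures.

t = 36.6 mm

σ_allow = 464/4.1 = 113.2 MPa.
Required area A = F/σ_allow = 651000/113.2 = 5752 mm².
t = A/w = 5752/157 = 36.64 mm.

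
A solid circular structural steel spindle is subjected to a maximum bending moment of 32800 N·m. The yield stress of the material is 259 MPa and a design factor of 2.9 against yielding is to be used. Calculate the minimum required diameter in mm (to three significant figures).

σ_allow = 259/2.9 = 89.31 MPa.
For a solid circular section σ = 32M/(πd³), so d³ = 32M/(π σ_allow) = 32×3.2800×10^7/(π×89.31) = 3.741×10^6 mm³.
d = 155.2 mm.

d = 155 mm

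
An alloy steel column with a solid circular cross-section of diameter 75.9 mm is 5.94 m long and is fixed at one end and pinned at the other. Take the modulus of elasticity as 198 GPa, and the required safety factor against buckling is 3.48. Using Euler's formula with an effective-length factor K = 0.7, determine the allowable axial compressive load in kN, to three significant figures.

P_allow = 52.9 kN

I = πd⁴/64 = π×75.9⁴/64 = 1.629×10^6 mm⁴.
Effective length L_e = KL = 0.7×5.94 m = 4158 mm.
Euler critical load P_cr = π²EI/L_e² = π²×198000×1.629×10^6/4158² = 184100 N.
P_allow = P_cr/n = 184100/3.48 = 52910 N.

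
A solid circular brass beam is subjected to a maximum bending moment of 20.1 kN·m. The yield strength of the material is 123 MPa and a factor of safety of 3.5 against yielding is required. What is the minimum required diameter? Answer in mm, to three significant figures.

σ_allow = 123/3.5 = 35.14 MPa.
For a solid circular section σ = 32M/(πd³), so d³ = 32M/(π σ_allow) = 32×2.0100×10^7/(π×35.14) = 5.826×10^6 mm³.
d = 179.9 mm.

d = 180 mm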